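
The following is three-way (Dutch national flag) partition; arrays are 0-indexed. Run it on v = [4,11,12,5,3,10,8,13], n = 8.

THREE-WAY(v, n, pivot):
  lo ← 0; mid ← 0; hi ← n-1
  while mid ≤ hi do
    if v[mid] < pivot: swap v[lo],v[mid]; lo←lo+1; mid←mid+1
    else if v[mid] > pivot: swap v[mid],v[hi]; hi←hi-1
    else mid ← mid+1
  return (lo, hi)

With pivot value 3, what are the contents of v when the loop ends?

pivot = 3; lo=0, mid=0, hi=7
v[mid]=4>3: swap v[0],v[7]; hi=6 → [13,11,12,5,3,10,8,4]
v[mid]=13>3: swap v[0],v[6]; hi=5 → [8,11,12,5,3,10,13,4]
v[mid]=8>3: swap v[0],v[5]; hi=4 → [10,11,12,5,3,8,13,4]
v[mid]=10>3: swap v[0],v[4]; hi=3 → [3,11,12,5,10,8,13,4]
v[mid]=3=3: mid=1
v[mid]=11>3: swap v[1],v[3]; hi=2 → [3,5,12,11,10,8,13,4]
v[mid]=5>3: swap v[1],v[2]; hi=1 → [3,12,5,11,10,8,13,4]
v[mid]=12>3: swap v[1],v[1]; hi=0 → [3,12,5,11,10,8,13,4]
end: lo=0, hi=0; v = [3,12,5,11,10,8,13,4]

[3,12,5,11,10,8,13,4]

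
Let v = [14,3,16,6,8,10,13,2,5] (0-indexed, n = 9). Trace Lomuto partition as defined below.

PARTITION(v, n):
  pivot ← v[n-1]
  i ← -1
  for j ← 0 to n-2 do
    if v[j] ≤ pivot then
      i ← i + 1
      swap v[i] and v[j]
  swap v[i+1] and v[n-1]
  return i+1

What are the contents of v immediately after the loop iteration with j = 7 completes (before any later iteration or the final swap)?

pivot=5, i=-1
j=0: 14>5, skip
j=1: 3≤5, i=0, swap(0,1) ⇒ [3,14,16,6,8,10,13,2,5]
j=2: 16>5, skip
j=3: 6>5, skip
j=4: 8>5, skip
j=5: 10>5, skip
j=6: 13>5, skip
j=7: 2≤5, i=1, swap(1,7) ⇒ [3,2,16,6,8,10,13,14,5]
(after j=7) v = [3,2,16,6,8,10,13,14,5]

[3,2,16,6,8,10,13,14,5]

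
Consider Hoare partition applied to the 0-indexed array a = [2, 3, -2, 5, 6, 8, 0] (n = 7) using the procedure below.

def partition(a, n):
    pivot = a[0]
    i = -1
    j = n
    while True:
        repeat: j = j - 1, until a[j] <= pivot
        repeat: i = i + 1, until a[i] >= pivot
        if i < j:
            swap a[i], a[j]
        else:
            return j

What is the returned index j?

1

pivot=2
j stops at 6 (0), i stops at 0 (2); swap ⇒ [0, 3, -2, 5, 6, 8, 2]
j stops at 2 (-2), i stops at 1 (3); swap ⇒ [0, -2, 3, 5, 6, 8, 2]
j stops at 1, i stops at 2; i≥j ⇒ return 1. a=[0, -2, 3, 5, 6, 8, 2]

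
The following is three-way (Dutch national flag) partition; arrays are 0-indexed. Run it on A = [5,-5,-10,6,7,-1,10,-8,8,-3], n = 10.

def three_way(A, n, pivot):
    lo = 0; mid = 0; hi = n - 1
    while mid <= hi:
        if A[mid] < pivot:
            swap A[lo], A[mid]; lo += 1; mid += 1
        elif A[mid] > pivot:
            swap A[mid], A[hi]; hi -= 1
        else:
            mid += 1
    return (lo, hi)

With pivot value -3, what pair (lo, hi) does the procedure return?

(3, 3)

pivot = -3; lo=0, mid=0, hi=9
A[mid]=5>-3: swap A[0],A[9]; hi=8 → [-3,-5,-10,6,7,-1,10,-8,8,5]
A[mid]=-3=-3: mid=1
A[mid]=-5<-3: swap A[0],A[1]; lo=1,mid=2 → [-5,-3,-10,6,7,-1,10,-8,8,5]
A[mid]=-10<-3: swap A[1],A[2]; lo=2,mid=3 → [-5,-10,-3,6,7,-1,10,-8,8,5]
A[mid]=6>-3: swap A[3],A[8]; hi=7 → [-5,-10,-3,8,7,-1,10,-8,6,5]
A[mid]=8>-3: swap A[3],A[7]; hi=6 → [-5,-10,-3,-8,7,-1,10,8,6,5]
A[mid]=-8<-3: swap A[2],A[3]; lo=3,mid=4 → [-5,-10,-8,-3,7,-1,10,8,6,5]
A[mid]=7>-3: swap A[4],A[6]; hi=5 → [-5,-10,-8,-3,10,-1,7,8,6,5]
A[mid]=10>-3: swap A[4],A[5]; hi=4 → [-5,-10,-8,-3,-1,10,7,8,6,5]
A[mid]=-1>-3: swap A[4],A[4]; hi=3 → [-5,-10,-8,-3,-1,10,7,8,6,5]
end: lo=3, hi=3; A = [-5,-10,-8,-3,-1,10,7,8,6,5]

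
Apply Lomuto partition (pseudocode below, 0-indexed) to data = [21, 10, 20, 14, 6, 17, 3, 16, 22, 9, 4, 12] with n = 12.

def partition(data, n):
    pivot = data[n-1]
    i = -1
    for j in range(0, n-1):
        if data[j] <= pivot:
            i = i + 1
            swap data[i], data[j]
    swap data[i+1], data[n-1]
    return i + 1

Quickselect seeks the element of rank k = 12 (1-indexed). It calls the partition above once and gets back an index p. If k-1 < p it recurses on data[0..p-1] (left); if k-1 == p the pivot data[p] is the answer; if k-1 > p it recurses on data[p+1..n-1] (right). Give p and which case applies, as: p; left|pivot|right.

pivot = data[11] = 12; i = -1
j=0: data[0]=21 > 12 → no swap
j=1: data[1]=10 ≤ 12 → i=0, swap data[0],data[1] → [10, 21, 20, 14, 6, 17, 3, 16, 22, 9, 4, 12]
j=2: data[2]=20 > 12 → no swap
j=3: data[3]=14 > 12 → no swap
j=4: data[4]=6 ≤ 12 → i=1, swap data[1],data[4] → [10, 6, 20, 14, 21, 17, 3, 16, 22, 9, 4, 12]
j=5: data[5]=17 > 12 → no swap
j=6: data[6]=3 ≤ 12 → i=2, swap data[2],data[6] → [10, 6, 3, 14, 21, 17, 20, 16, 22, 9, 4, 12]
j=7: data[7]=16 > 12 → no swap
j=8: data[8]=22 > 12 → no swap
j=9: data[9]=9 ≤ 12 → i=3, swap data[3],data[9] → [10, 6, 3, 9, 21, 17, 20, 16, 22, 14, 4, 12]
j=10: data[10]=4 ≤ 12 → i=4, swap data[4],data[10] → [10, 6, 3, 9, 4, 17, 20, 16, 22, 14, 21, 12]
final swap data[5],data[11] → [10, 6, 3, 9, 4, 12, 20, 16, 22, 14, 21, 17]; return 5
p = 5; k-1 = 11 > 5 ⇒ right

5; right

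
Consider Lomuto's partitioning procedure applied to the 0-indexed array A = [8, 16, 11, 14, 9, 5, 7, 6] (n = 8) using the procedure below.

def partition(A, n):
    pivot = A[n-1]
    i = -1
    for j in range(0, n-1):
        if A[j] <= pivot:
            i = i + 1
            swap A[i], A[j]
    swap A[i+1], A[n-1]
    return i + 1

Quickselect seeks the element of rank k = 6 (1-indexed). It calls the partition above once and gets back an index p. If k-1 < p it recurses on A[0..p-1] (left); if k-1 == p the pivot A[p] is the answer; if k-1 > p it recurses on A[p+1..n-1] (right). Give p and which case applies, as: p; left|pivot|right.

1; right

pivot=6, i=-1
j=0: 8>6, skip
j=1: 16>6, skip
j=2: 11>6, skip
j=3: 14>6, skip
j=4: 9>6, skip
j=5: 5≤6, i=0, swap(0,5) ⇒ [5, 16, 11, 14, 9, 8, 7, 6]
j=6: 7>6, skip
swap(1,7) ⇒ [5, 6, 11, 14, 9, 8, 7, 16]; return 1
p = 1; k-1 = 5 > 1 ⇒ right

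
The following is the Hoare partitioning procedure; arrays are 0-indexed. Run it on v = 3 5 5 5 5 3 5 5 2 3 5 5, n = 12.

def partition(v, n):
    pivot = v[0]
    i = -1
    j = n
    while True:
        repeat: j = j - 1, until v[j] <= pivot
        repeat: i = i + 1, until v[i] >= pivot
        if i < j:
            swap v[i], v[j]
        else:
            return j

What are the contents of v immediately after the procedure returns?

3 2 3 5 5 5 5 5 5 3 5 5

pivot=3
j stops at 9 (3), i stops at 0 (3); swap ⇒ 3 5 5 5 5 3 5 5 2 3 5 5
j stops at 8 (2), i stops at 1 (5); swap ⇒ 3 2 5 5 5 3 5 5 5 3 5 5
j stops at 5 (3), i stops at 2 (5); swap ⇒ 3 2 3 5 5 5 5 5 5 3 5 5
j stops at 2, i stops at 3; i≥j ⇒ return 2. v=3 2 3 5 5 5 5 5 5 3 5 5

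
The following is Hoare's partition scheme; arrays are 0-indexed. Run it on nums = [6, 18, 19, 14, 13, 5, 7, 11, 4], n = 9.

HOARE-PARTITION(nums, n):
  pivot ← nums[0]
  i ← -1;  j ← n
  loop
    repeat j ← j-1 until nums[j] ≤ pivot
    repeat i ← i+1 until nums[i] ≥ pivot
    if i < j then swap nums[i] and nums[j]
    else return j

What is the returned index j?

1

pivot=6
j stops at 8 (4), i stops at 0 (6); swap ⇒ [4, 18, 19, 14, 13, 5, 7, 11, 6]
j stops at 5 (5), i stops at 1 (18); swap ⇒ [4, 5, 19, 14, 13, 18, 7, 11, 6]
j stops at 1, i stops at 2; i≥j ⇒ return 1. nums=[4, 5, 19, 14, 13, 18, 7, 11, 6]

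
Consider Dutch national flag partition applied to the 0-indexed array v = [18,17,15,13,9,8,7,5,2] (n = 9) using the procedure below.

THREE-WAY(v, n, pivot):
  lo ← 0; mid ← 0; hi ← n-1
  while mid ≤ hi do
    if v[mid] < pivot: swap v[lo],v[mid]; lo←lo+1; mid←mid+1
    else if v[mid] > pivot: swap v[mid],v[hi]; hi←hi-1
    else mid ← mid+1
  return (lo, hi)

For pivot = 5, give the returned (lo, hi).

pivot = 5; lo=0, mid=0, hi=8
v[mid]=18>5: swap v[0],v[8]; hi=7 → [2,17,15,13,9,8,7,5,18]
v[mid]=2<5: swap v[0],v[0]; lo=1,mid=1 → [2,17,15,13,9,8,7,5,18]
v[mid]=17>5: swap v[1],v[7]; hi=6 → [2,5,15,13,9,8,7,17,18]
v[mid]=5=5: mid=2
v[mid]=15>5: swap v[2],v[6]; hi=5 → [2,5,7,13,9,8,15,17,18]
v[mid]=7>5: swap v[2],v[5]; hi=4 → [2,5,8,13,9,7,15,17,18]
v[mid]=8>5: swap v[2],v[4]; hi=3 → [2,5,9,13,8,7,15,17,18]
v[mid]=9>5: swap v[2],v[3]; hi=2 → [2,5,13,9,8,7,15,17,18]
v[mid]=13>5: swap v[2],v[2]; hi=1 → [2,5,13,9,8,7,15,17,18]
end: lo=1, hi=1; v = [2,5,13,9,8,7,15,17,18]

(1, 1)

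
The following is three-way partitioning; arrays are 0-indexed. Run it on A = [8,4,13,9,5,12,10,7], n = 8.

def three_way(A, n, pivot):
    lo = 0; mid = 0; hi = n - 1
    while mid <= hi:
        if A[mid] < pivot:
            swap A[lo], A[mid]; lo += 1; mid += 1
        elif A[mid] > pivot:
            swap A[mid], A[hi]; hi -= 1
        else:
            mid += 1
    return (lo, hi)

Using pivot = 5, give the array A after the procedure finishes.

pivot = 5; lo=0, mid=0, hi=7
A[mid]=8>5: swap A[0],A[7]; hi=6 → [7,4,13,9,5,12,10,8]
A[mid]=7>5: swap A[0],A[6]; hi=5 → [10,4,13,9,5,12,7,8]
A[mid]=10>5: swap A[0],A[5]; hi=4 → [12,4,13,9,5,10,7,8]
A[mid]=12>5: swap A[0],A[4]; hi=3 → [5,4,13,9,12,10,7,8]
A[mid]=5=5: mid=1
A[mid]=4<5: swap A[0],A[1]; lo=1,mid=2 → [4,5,13,9,12,10,7,8]
A[mid]=13>5: swap A[2],A[3]; hi=2 → [4,5,9,13,12,10,7,8]
A[mid]=9>5: swap A[2],A[2]; hi=1 → [4,5,9,13,12,10,7,8]
end: lo=1, hi=1; A = [4,5,9,13,12,10,7,8]

[4,5,9,13,12,10,7,8]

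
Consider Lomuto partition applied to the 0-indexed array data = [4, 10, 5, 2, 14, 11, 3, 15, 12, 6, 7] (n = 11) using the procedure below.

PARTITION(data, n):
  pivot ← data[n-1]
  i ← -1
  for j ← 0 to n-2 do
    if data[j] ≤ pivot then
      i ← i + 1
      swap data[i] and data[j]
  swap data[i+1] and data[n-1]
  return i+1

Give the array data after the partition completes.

[4, 5, 2, 3, 6, 7, 10, 15, 12, 14, 11]

pivot = data[10] = 7; i = -1
j=0: data[0]=4 ≤ 7 → i=0, swap data[0],data[0] (no change) → [4, 10, 5, 2, 14, 11, 3, 15, 12, 6, 7]
j=1: data[1]=10 > 7 → no swap
j=2: data[2]=5 ≤ 7 → i=1, swap data[1],data[2] → [4, 5, 10, 2, 14, 11, 3, 15, 12, 6, 7]
j=3: data[3]=2 ≤ 7 → i=2, swap data[2],data[3] → [4, 5, 2, 10, 14, 11, 3, 15, 12, 6, 7]
j=4: data[4]=14 > 7 → no swap
j=5: data[5]=11 > 7 → no swap
j=6: data[6]=3 ≤ 7 → i=3, swap data[3],data[6] → [4, 5, 2, 3, 14, 11, 10, 15, 12, 6, 7]
j=7: data[7]=15 > 7 → no swap
j=8: data[8]=12 > 7 → no swap
j=9: data[9]=6 ≤ 7 → i=4, swap data[4],data[9] → [4, 5, 2, 3, 6, 11, 10, 15, 12, 14, 7]
final swap data[5],data[10] → [4, 5, 2, 3, 6, 7, 10, 15, 12, 14, 11]; return 5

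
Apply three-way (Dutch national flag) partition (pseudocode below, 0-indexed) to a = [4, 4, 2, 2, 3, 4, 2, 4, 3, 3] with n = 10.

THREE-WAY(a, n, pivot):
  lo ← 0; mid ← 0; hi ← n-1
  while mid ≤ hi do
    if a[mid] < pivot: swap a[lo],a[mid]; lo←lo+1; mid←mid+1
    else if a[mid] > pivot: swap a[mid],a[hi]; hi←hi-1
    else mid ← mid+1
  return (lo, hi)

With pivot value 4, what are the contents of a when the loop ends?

pivot = 4; lo=0, mid=0, hi=9
a[mid]=4=4: mid=1
a[mid]=4=4: mid=2
a[mid]=2<4: swap a[0],a[2]; lo=1,mid=3 → [2, 4, 4, 2, 3, 4, 2, 4, 3, 3]
a[mid]=2<4: swap a[1],a[3]; lo=2,mid=4 → [2, 2, 4, 4, 3, 4, 2, 4, 3, 3]
a[mid]=3<4: swap a[2],a[4]; lo=3,mid=5 → [2, 2, 3, 4, 4, 4, 2, 4, 3, 3]
a[mid]=4=4: mid=6
a[mid]=2<4: swap a[3],a[6]; lo=4,mid=7 → [2, 2, 3, 2, 4, 4, 4, 4, 3, 3]
a[mid]=4=4: mid=8
a[mid]=3<4: swap a[4],a[8]; lo=5,mid=9 → [2, 2, 3, 2, 3, 4, 4, 4, 4, 3]
a[mid]=3<4: swap a[5],a[9]; lo=6,mid=10 → [2, 2, 3, 2, 3, 3, 4, 4, 4, 4]
end: lo=6, hi=9; a = [2, 2, 3, 2, 3, 3, 4, 4, 4, 4]

[2, 2, 3, 2, 3, 3, 4, 4, 4, 4]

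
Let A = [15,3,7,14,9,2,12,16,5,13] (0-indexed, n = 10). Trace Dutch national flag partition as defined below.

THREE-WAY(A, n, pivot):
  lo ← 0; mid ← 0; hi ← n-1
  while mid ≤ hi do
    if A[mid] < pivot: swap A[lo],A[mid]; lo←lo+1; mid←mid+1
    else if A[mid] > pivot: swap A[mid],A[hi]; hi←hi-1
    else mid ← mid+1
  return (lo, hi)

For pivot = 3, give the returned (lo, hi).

lo=0 mid=0 hi=9
15>3: swap(0,9), hi=8 ⇒ [13,3,7,14,9,2,12,16,5,15]
13>3: swap(0,8), hi=7 ⇒ [5,3,7,14,9,2,12,16,13,15]
5>3: swap(0,7), hi=6 ⇒ [16,3,7,14,9,2,12,5,13,15]
16>3: swap(0,6), hi=5 ⇒ [12,3,7,14,9,2,16,5,13,15]
12>3: swap(0,5), hi=4 ⇒ [2,3,7,14,9,12,16,5,13,15]
2<3: swap(0,0), lo=1 mid=1 ⇒ [2,3,7,14,9,12,16,5,13,15]
3=3: mid=2
7>3: swap(2,4), hi=3 ⇒ [2,3,9,14,7,12,16,5,13,15]
9>3: swap(2,3), hi=2 ⇒ [2,3,14,9,7,12,16,5,13,15]
14>3: swap(2,2), hi=1 ⇒ [2,3,14,9,7,12,16,5,13,15]
done. lo=1 hi=1; A=[2,3,14,9,7,12,16,5,13,15]

(1, 1)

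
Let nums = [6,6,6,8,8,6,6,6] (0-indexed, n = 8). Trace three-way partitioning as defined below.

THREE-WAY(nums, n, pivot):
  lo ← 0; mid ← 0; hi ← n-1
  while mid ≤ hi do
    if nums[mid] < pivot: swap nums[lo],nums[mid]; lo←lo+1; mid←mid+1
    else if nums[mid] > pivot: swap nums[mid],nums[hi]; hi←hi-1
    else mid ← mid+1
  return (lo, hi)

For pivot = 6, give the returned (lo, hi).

(0, 5)

lo=0 mid=0 hi=7
6=6: mid=1
6=6: mid=2
6=6: mid=3
8>6: swap(3,7), hi=6 ⇒ [6,6,6,6,8,6,6,8]
6=6: mid=4
8>6: swap(4,6), hi=5 ⇒ [6,6,6,6,6,6,8,8]
6=6: mid=5
6=6: mid=6
done. lo=0 hi=5; nums=[6,6,6,6,6,6,8,8]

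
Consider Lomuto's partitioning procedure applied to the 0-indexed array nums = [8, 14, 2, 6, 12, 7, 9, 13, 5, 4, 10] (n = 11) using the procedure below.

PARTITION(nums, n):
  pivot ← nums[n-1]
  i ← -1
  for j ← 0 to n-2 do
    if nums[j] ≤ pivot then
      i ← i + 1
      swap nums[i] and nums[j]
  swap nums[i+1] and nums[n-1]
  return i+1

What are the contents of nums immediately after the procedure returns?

[8, 2, 6, 7, 9, 5, 4, 10, 14, 12, 13]

pivot = nums[10] = 10; i = -1
j=0: nums[0]=8 ≤ 10 → i=0, swap nums[0],nums[0] (no change) → [8, 14, 2, 6, 12, 7, 9, 13, 5, 4, 10]
j=1: nums[1]=14 > 10 → no swap
j=2: nums[2]=2 ≤ 10 → i=1, swap nums[1],nums[2] → [8, 2, 14, 6, 12, 7, 9, 13, 5, 4, 10]
j=3: nums[3]=6 ≤ 10 → i=2, swap nums[2],nums[3] → [8, 2, 6, 14, 12, 7, 9, 13, 5, 4, 10]
j=4: nums[4]=12 > 10 → no swap
j=5: nums[5]=7 ≤ 10 → i=3, swap nums[3],nums[5] → [8, 2, 6, 7, 12, 14, 9, 13, 5, 4, 10]
j=6: nums[6]=9 ≤ 10 → i=4, swap nums[4],nums[6] → [8, 2, 6, 7, 9, 14, 12, 13, 5, 4, 10]
j=7: nums[7]=13 > 10 → no swap
j=8: nums[8]=5 ≤ 10 → i=5, swap nums[5],nums[8] → [8, 2, 6, 7, 9, 5, 12, 13, 14, 4, 10]
j=9: nums[9]=4 ≤ 10 → i=6, swap nums[6],nums[9] → [8, 2, 6, 7, 9, 5, 4, 13, 14, 12, 10]
final swap nums[7],nums[10] → [8, 2, 6, 7, 9, 5, 4, 10, 14, 12, 13]; return 7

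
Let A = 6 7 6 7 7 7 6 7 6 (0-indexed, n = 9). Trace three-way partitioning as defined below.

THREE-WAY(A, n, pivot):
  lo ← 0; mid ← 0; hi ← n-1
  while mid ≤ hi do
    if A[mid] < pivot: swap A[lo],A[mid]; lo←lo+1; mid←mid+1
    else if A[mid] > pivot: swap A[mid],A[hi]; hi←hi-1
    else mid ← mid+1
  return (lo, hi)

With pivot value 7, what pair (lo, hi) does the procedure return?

(4, 8)

pivot = 7; lo=0, mid=0, hi=8
A[mid]=6<7: swap A[0],A[0]; lo=1,mid=1 → 6 7 6 7 7 7 6 7 6
A[mid]=7=7: mid=2
A[mid]=6<7: swap A[1],A[2]; lo=2,mid=3 → 6 6 7 7 7 7 6 7 6
A[mid]=7=7: mid=4
A[mid]=7=7: mid=5
A[mid]=7=7: mid=6
A[mid]=6<7: swap A[2],A[6]; lo=3,mid=7 → 6 6 6 7 7 7 7 7 6
A[mid]=7=7: mid=8
A[mid]=6<7: swap A[3],A[8]; lo=4,mid=9 → 6 6 6 6 7 7 7 7 7
end: lo=4, hi=8; A = 6 6 6 6 7 7 7 7 7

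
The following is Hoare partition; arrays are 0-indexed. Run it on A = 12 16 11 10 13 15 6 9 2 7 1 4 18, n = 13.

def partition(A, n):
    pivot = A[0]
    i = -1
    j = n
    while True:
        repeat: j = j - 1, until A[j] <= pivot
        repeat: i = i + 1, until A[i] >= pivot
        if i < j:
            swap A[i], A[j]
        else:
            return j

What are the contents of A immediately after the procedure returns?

pivot = A[0] = 12; i = -1, j = 13
j→11 (A[11]=4≤12), i→0 (A[0]=12≥12); i<j, swap → 4 16 11 10 13 15 6 9 2 7 1 12 18
j→10 (A[10]=1≤12), i→1 (A[1]=16≥12); i<j, swap → 4 1 11 10 13 15 6 9 2 7 16 12 18
j→9 (A[9]=7≤12), i→4 (A[4]=13≥12); i<j, swap → 4 1 11 10 7 15 6 9 2 13 16 12 18
j→8 (A[8]=2≤12), i→5 (A[5]=15≥12); i<j, swap → 4 1 11 10 7 2 6 9 15 13 16 12 18
j→7, i→8; i≥j, return j=7. A = 4 1 11 10 7 2 6 9 15 13 16 12 18

4 1 11 10 7 2 6 9 15 13 16 12 18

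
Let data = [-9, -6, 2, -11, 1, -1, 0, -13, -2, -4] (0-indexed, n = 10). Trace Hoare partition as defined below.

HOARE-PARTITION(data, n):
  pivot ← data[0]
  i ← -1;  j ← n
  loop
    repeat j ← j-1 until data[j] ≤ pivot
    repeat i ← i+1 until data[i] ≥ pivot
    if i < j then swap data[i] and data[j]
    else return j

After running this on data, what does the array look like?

[-13, -11, 2, -6, 1, -1, 0, -9, -2, -4]

pivot = data[0] = -9; i = -1, j = 10
j→7 (data[7]=-13≤-9), i→0 (data[0]=-9≥-9); i<j, swap → [-13, -6, 2, -11, 1, -1, 0, -9, -2, -4]
j→3 (data[3]=-11≤-9), i→1 (data[1]=-6≥-9); i<j, swap → [-13, -11, 2, -6, 1, -1, 0, -9, -2, -4]
j→1, i→2; i≥j, return j=1. data = [-13, -11, 2, -6, 1, -1, 0, -9, -2, -4]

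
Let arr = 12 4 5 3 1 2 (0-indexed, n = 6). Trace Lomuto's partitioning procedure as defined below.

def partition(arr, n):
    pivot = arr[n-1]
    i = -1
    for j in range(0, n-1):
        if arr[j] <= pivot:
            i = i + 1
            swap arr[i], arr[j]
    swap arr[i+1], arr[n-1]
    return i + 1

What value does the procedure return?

pivot=2, i=-1
j=0: 12>2, skip
j=1: 4>2, skip
j=2: 5>2, skip
j=3: 3>2, skip
j=4: 1≤2, i=0, swap(0,4) ⇒ 1 4 5 3 12 2
swap(1,5) ⇒ 1 2 5 3 12 4; return 1

1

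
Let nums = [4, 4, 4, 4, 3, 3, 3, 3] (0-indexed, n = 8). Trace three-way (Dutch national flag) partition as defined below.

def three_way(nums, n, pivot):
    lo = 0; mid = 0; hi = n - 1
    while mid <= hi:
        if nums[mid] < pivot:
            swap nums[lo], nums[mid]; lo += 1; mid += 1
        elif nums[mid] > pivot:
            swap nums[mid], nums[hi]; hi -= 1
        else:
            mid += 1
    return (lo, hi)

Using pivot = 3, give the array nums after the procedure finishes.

[3, 3, 3, 3, 4, 4, 4, 4]

pivot = 3; lo=0, mid=0, hi=7
nums[mid]=4>3: swap nums[0],nums[7]; hi=6 → [3, 4, 4, 4, 3, 3, 3, 4]
nums[mid]=3=3: mid=1
nums[mid]=4>3: swap nums[1],nums[6]; hi=5 → [3, 3, 4, 4, 3, 3, 4, 4]
nums[mid]=3=3: mid=2
nums[mid]=4>3: swap nums[2],nums[5]; hi=4 → [3, 3, 3, 4, 3, 4, 4, 4]
nums[mid]=3=3: mid=3
nums[mid]=4>3: swap nums[3],nums[4]; hi=3 → [3, 3, 3, 3, 4, 4, 4, 4]
nums[mid]=3=3: mid=4
end: lo=0, hi=3; nums = [3, 3, 3, 3, 4, 4, 4, 4]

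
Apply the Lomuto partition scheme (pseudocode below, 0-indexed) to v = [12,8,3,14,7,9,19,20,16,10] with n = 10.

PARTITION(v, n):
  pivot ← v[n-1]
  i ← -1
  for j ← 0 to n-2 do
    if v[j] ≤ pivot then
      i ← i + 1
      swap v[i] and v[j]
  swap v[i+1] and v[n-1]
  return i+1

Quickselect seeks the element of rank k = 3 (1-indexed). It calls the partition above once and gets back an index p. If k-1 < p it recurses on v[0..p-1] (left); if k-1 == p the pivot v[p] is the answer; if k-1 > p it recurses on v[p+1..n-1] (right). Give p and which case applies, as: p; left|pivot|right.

pivot=10, i=-1
j=0: 12>10, skip
j=1: 8≤10, i=0, swap(0,1) ⇒ [8,12,3,14,7,9,19,20,16,10]
j=2: 3≤10, i=1, swap(1,2) ⇒ [8,3,12,14,7,9,19,20,16,10]
j=3: 14>10, skip
j=4: 7≤10, i=2, swap(2,4) ⇒ [8,3,7,14,12,9,19,20,16,10]
j=5: 9≤10, i=3, swap(3,5) ⇒ [8,3,7,9,12,14,19,20,16,10]
j=6: 19>10, skip
j=7: 20>10, skip
j=8: 16>10, skip
swap(4,9) ⇒ [8,3,7,9,10,14,19,20,16,12]; return 4
p = 4; k-1 = 2 < 4 ⇒ left

4; left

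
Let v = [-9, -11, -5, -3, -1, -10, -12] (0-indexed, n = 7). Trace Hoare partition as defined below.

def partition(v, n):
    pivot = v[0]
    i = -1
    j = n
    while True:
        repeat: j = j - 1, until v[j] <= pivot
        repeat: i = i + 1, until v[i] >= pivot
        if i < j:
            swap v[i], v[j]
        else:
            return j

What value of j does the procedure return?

pivot = v[0] = -9; i = -1, j = 7
j→6 (v[6]=-12≤-9), i→0 (v[0]=-9≥-9); i<j, swap → [-12, -11, -5, -3, -1, -10, -9]
j→5 (v[5]=-10≤-9), i→2 (v[2]=-5≥-9); i<j, swap → [-12, -11, -10, -3, -1, -5, -9]
j→2, i→3; i≥j, return j=2. v = [-12, -11, -10, -3, -1, -5, -9]

2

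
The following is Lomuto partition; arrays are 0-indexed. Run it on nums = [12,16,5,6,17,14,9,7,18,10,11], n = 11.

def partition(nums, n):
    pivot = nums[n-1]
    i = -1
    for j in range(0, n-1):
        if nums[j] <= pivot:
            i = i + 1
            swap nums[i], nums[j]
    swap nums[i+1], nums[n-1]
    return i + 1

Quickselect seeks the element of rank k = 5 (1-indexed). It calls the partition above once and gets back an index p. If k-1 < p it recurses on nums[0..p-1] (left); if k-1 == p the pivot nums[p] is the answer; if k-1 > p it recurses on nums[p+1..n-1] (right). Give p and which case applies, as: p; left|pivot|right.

5; left

pivot = nums[10] = 11; i = -1
j=0: nums[0]=12 > 11 → no swap
j=1: nums[1]=16 > 11 → no swap
j=2: nums[2]=5 ≤ 11 → i=0, swap nums[0],nums[2] → [5,16,12,6,17,14,9,7,18,10,11]
j=3: nums[3]=6 ≤ 11 → i=1, swap nums[1],nums[3] → [5,6,12,16,17,14,9,7,18,10,11]
j=4: nums[4]=17 > 11 → no swap
j=5: nums[5]=14 > 11 → no swap
j=6: nums[6]=9 ≤ 11 → i=2, swap nums[2],nums[6] → [5,6,9,16,17,14,12,7,18,10,11]
j=7: nums[7]=7 ≤ 11 → i=3, swap nums[3],nums[7] → [5,6,9,7,17,14,12,16,18,10,11]
j=8: nums[8]=18 > 11 → no swap
j=9: nums[9]=10 ≤ 11 → i=4, swap nums[4],nums[9] → [5,6,9,7,10,14,12,16,18,17,11]
final swap nums[5],nums[10] → [5,6,9,7,10,11,12,16,18,17,14]; return 5
p = 5; k-1 = 4 < 5 ⇒ left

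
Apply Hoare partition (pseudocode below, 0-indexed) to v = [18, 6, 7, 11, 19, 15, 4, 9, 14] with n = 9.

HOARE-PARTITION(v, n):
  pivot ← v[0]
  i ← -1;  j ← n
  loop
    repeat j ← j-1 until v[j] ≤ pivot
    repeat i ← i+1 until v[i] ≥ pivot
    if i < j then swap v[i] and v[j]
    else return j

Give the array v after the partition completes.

[14, 6, 7, 11, 9, 15, 4, 19, 18]

pivot=18
j stops at 8 (14), i stops at 0 (18); swap ⇒ [14, 6, 7, 11, 19, 15, 4, 9, 18]
j stops at 7 (9), i stops at 4 (19); swap ⇒ [14, 6, 7, 11, 9, 15, 4, 19, 18]
j stops at 6, i stops at 7; i≥j ⇒ return 6. v=[14, 6, 7, 11, 9, 15, 4, 19, 18]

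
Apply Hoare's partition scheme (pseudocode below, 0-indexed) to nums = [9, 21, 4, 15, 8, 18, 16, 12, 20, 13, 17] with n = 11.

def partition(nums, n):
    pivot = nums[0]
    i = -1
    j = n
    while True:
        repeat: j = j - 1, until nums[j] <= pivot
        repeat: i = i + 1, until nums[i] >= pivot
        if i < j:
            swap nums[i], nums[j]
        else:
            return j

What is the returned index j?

1

pivot = nums[0] = 9; i = -1, j = 11
j→4 (nums[4]=8≤9), i→0 (nums[0]=9≥9); i<j, swap → [8, 21, 4, 15, 9, 18, 16, 12, 20, 13, 17]
j→2 (nums[2]=4≤9), i→1 (nums[1]=21≥9); i<j, swap → [8, 4, 21, 15, 9, 18, 16, 12, 20, 13, 17]
j→1, i→2; i≥j, return j=1. nums = [8, 4, 21, 15, 9, 18, 16, 12, 20, 13, 17]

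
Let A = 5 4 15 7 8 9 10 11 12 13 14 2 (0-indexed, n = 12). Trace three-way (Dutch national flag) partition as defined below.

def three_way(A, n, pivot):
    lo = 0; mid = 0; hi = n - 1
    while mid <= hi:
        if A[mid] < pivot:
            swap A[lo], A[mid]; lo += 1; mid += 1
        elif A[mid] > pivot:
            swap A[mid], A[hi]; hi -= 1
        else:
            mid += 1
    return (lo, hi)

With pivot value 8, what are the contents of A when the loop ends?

5 4 2 7 8 10 11 12 13 14 9 15

pivot = 8; lo=0, mid=0, hi=11
A[mid]=5<8: swap A[0],A[0]; lo=1,mid=1 → 5 4 15 7 8 9 10 11 12 13 14 2
A[mid]=4<8: swap A[1],A[1]; lo=2,mid=2 → 5 4 15 7 8 9 10 11 12 13 14 2
A[mid]=15>8: swap A[2],A[11]; hi=10 → 5 4 2 7 8 9 10 11 12 13 14 15
A[mid]=2<8: swap A[2],A[2]; lo=3,mid=3 → 5 4 2 7 8 9 10 11 12 13 14 15
A[mid]=7<8: swap A[3],A[3]; lo=4,mid=4 → 5 4 2 7 8 9 10 11 12 13 14 15
A[mid]=8=8: mid=5
A[mid]=9>8: swap A[5],A[10]; hi=9 → 5 4 2 7 8 14 10 11 12 13 9 15
A[mid]=14>8: swap A[5],A[9]; hi=8 → 5 4 2 7 8 13 10 11 12 14 9 15
A[mid]=13>8: swap A[5],A[8]; hi=7 → 5 4 2 7 8 12 10 11 13 14 9 15
A[mid]=12>8: swap A[5],A[7]; hi=6 → 5 4 2 7 8 11 10 12 13 14 9 15
A[mid]=11>8: swap A[5],A[6]; hi=5 → 5 4 2 7 8 10 11 12 13 14 9 15
A[mid]=10>8: swap A[5],A[5]; hi=4 → 5 4 2 7 8 10 11 12 13 14 9 15
end: lo=4, hi=4; A = 5 4 2 7 8 10 11 12 13 14 9 15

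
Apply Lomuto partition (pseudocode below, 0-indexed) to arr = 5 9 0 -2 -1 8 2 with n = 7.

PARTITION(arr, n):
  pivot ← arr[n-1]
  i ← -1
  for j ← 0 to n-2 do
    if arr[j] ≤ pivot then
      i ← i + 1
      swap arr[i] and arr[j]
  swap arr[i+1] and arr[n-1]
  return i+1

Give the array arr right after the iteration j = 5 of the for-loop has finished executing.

pivot=2, i=-1
j=0: 5>2, skip
j=1: 9>2, skip
j=2: 0≤2, i=0, swap(0,2) ⇒ 0 9 5 -2 -1 8 2
j=3: -2≤2, i=1, swap(1,3) ⇒ 0 -2 5 9 -1 8 2
j=4: -1≤2, i=2, swap(2,4) ⇒ 0 -2 -1 9 5 8 2
j=5: 8>2, skip
(after j=5) arr = 0 -2 -1 9 5 8 2

0 -2 -1 9 5 8 2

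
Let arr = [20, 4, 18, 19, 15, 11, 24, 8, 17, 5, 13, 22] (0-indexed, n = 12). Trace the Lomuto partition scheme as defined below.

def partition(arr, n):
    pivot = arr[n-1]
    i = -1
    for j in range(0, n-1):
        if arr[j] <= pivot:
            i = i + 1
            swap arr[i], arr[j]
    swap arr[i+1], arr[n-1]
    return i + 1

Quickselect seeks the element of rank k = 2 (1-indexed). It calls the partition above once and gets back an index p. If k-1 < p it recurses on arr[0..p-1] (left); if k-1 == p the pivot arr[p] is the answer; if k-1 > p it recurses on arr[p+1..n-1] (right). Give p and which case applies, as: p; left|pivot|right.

pivot = arr[11] = 22; i = -1
j=0: arr[0]=20 ≤ 22 → i=0, swap arr[0],arr[0] (no change) → [20, 4, 18, 19, 15, 11, 24, 8, 17, 5, 13, 22]
j=1: arr[1]=4 ≤ 22 → i=1, swap arr[1],arr[1] (no change) → [20, 4, 18, 19, 15, 11, 24, 8, 17, 5, 13, 22]
j=2: arr[2]=18 ≤ 22 → i=2, swap arr[2],arr[2] (no change) → [20, 4, 18, 19, 15, 11, 24, 8, 17, 5, 13, 22]
j=3: arr[3]=19 ≤ 22 → i=3, swap arr[3],arr[3] (no change) → [20, 4, 18, 19, 15, 11, 24, 8, 17, 5, 13, 22]
j=4: arr[4]=15 ≤ 22 → i=4, swap arr[4],arr[4] (no change) → [20, 4, 18, 19, 15, 11, 24, 8, 17, 5, 13, 22]
j=5: arr[5]=11 ≤ 22 → i=5, swap arr[5],arr[5] (no change) → [20, 4, 18, 19, 15, 11, 24, 8, 17, 5, 13, 22]
j=6: arr[6]=24 > 22 → no swap
j=7: arr[7]=8 ≤ 22 → i=6, swap arr[6],arr[7] → [20, 4, 18, 19, 15, 11, 8, 24, 17, 5, 13, 22]
j=8: arr[8]=17 ≤ 22 → i=7, swap arr[7],arr[8] → [20, 4, 18, 19, 15, 11, 8, 17, 24, 5, 13, 22]
j=9: arr[9]=5 ≤ 22 → i=8, swap arr[8],arr[9] → [20, 4, 18, 19, 15, 11, 8, 17, 5, 24, 13, 22]
j=10: arr[10]=13 ≤ 22 → i=9, swap arr[9],arr[10] → [20, 4, 18, 19, 15, 11, 8, 17, 5, 13, 24, 22]
final swap arr[10],arr[11] → [20, 4, 18, 19, 15, 11, 8, 17, 5, 13, 22, 24]; return 10
p = 10; k-1 = 1 < 10 ⇒ left

10; left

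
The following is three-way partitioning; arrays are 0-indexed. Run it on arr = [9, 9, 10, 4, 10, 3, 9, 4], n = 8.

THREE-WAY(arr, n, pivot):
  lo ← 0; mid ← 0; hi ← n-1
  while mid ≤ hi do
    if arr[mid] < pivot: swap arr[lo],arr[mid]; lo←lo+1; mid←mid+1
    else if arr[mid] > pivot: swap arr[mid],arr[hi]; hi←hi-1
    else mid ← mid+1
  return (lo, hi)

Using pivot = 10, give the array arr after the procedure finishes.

[9, 9, 4, 3, 9, 4, 10, 10]

lo=0 mid=0 hi=7
9<10: swap(0,0), lo=1 mid=1 ⇒ [9, 9, 10, 4, 10, 3, 9, 4]
9<10: swap(1,1), lo=2 mid=2 ⇒ [9, 9, 10, 4, 10, 3, 9, 4]
10=10: mid=3
4<10: swap(2,3), lo=3 mid=4 ⇒ [9, 9, 4, 10, 10, 3, 9, 4]
10=10: mid=5
3<10: swap(3,5), lo=4 mid=6 ⇒ [9, 9, 4, 3, 10, 10, 9, 4]
9<10: swap(4,6), lo=5 mid=7 ⇒ [9, 9, 4, 3, 9, 10, 10, 4]
4<10: swap(5,7), lo=6 mid=8 ⇒ [9, 9, 4, 3, 9, 4, 10, 10]
done. lo=6 hi=7; arr=[9, 9, 4, 3, 9, 4, 10, 10]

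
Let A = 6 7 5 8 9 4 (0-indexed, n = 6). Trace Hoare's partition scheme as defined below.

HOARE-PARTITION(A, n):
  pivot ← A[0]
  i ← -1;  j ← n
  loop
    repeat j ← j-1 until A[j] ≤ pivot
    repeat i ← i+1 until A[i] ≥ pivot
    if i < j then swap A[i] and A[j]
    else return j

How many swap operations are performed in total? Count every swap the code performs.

pivot = A[0] = 6; i = -1, j = 6
j→5 (A[5]=4≤6), i→0 (A[0]=6≥6); i<j, swap → 4 7 5 8 9 6
j→2 (A[2]=5≤6), i→1 (A[1]=7≥6); i<j, swap → 4 5 7 8 9 6
j→1, i→2; i≥j, return j=1. A = 4 5 7 8 9 6

2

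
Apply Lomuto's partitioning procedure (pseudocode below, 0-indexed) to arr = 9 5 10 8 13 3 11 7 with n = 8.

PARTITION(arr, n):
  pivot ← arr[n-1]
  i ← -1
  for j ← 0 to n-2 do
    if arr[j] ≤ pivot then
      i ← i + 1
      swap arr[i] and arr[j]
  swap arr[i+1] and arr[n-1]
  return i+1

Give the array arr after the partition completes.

5 3 7 8 13 9 11 10

pivot=7, i=-1
j=0: 9>7, skip
j=1: 5≤7, i=0, swap(0,1) ⇒ 5 9 10 8 13 3 11 7
j=2: 10>7, skip
j=3: 8>7, skip
j=4: 13>7, skip
j=5: 3≤7, i=1, swap(1,5) ⇒ 5 3 10 8 13 9 11 7
j=6: 11>7, skip
swap(2,7) ⇒ 5 3 7 8 13 9 11 10; return 2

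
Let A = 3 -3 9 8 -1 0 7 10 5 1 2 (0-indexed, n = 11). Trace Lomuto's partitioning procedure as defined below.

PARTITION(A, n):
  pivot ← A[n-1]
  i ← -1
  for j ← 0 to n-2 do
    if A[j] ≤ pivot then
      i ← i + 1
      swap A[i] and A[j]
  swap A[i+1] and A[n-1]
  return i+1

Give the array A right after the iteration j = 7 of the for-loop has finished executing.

-3 -1 0 8 3 9 7 10 5 1 2

pivot=2, i=-1
j=0: 3>2, skip
j=1: -3≤2, i=0, swap(0,1) ⇒ -3 3 9 8 -1 0 7 10 5 1 2
j=2: 9>2, skip
j=3: 8>2, skip
j=4: -1≤2, i=1, swap(1,4) ⇒ -3 -1 9 8 3 0 7 10 5 1 2
j=5: 0≤2, i=2, swap(2,5) ⇒ -3 -1 0 8 3 9 7 10 5 1 2
j=6: 7>2, skip
j=7: 10>2, skip
(after j=7) A = -3 -1 0 8 3 9 7 10 5 1 2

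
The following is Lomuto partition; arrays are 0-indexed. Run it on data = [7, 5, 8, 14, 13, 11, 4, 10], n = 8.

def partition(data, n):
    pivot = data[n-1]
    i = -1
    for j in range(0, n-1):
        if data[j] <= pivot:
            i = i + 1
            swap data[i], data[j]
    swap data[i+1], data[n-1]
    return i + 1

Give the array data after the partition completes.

[7, 5, 8, 4, 10, 11, 14, 13]

pivot = data[7] = 10; i = -1
j=0: data[0]=7 ≤ 10 → i=0, swap data[0],data[0] (no change) → [7, 5, 8, 14, 13, 11, 4, 10]
j=1: data[1]=5 ≤ 10 → i=1, swap data[1],data[1] (no change) → [7, 5, 8, 14, 13, 11, 4, 10]
j=2: data[2]=8 ≤ 10 → i=2, swap data[2],data[2] (no change) → [7, 5, 8, 14, 13, 11, 4, 10]
j=3: data[3]=14 > 10 → no swap
j=4: data[4]=13 > 10 → no swap
j=5: data[5]=11 > 10 → no swap
j=6: data[6]=4 ≤ 10 → i=3, swap data[3],data[6] → [7, 5, 8, 4, 13, 11, 14, 10]
final swap data[4],data[7] → [7, 5, 8, 4, 10, 11, 14, 13]; return 4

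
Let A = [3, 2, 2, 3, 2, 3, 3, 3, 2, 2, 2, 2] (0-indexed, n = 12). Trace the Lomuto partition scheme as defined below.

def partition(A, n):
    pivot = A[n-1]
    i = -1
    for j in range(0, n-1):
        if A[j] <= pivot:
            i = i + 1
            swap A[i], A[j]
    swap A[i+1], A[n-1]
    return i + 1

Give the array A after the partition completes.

pivot=2, i=-1
j=0: 3>2, skip
j=1: 2≤2, i=0, swap(0,1) ⇒ [2, 3, 2, 3, 2, 3, 3, 3, 2, 2, 2, 2]
j=2: 2≤2, i=1, swap(1,2) ⇒ [2, 2, 3, 3, 2, 3, 3, 3, 2, 2, 2, 2]
j=3: 3>2, skip
j=4: 2≤2, i=2, swap(2,4) ⇒ [2, 2, 2, 3, 3, 3, 3, 3, 2, 2, 2, 2]
j=5: 3>2, skip
j=6: 3>2, skip
j=7: 3>2, skip
j=8: 2≤2, i=3, swap(3,8) ⇒ [2, 2, 2, 2, 3, 3, 3, 3, 3, 2, 2, 2]
j=9: 2≤2, i=4, swap(4,9) ⇒ [2, 2, 2, 2, 2, 3, 3, 3, 3, 3, 2, 2]
j=10: 2≤2, i=5, swap(5,10) ⇒ [2, 2, 2, 2, 2, 2, 3, 3, 3, 3, 3, 2]
swap(6,11) ⇒ [2, 2, 2, 2, 2, 2, 2, 3, 3, 3, 3, 3]; return 6

[2, 2, 2, 2, 2, 2, 2, 3, 3, 3, 3, 3]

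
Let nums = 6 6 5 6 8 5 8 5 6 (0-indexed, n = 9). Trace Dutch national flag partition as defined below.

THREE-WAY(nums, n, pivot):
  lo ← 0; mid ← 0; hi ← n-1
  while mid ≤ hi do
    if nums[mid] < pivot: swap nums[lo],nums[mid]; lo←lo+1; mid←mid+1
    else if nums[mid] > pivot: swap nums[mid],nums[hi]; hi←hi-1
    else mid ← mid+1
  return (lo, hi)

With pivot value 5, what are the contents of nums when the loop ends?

lo=0 mid=0 hi=8
6>5: swap(0,8), hi=7 ⇒ 6 6 5 6 8 5 8 5 6
6>5: swap(0,7), hi=6 ⇒ 5 6 5 6 8 5 8 6 6
5=5: mid=1
6>5: swap(1,6), hi=5 ⇒ 5 8 5 6 8 5 6 6 6
8>5: swap(1,5), hi=4 ⇒ 5 5 5 6 8 8 6 6 6
5=5: mid=2
5=5: mid=3
6>5: swap(3,4), hi=3 ⇒ 5 5 5 8 6 8 6 6 6
8>5: swap(3,3), hi=2 ⇒ 5 5 5 8 6 8 6 6 6
done. lo=0 hi=2; nums=5 5 5 8 6 8 6 6 6

5 5 5 8 6 8 6 6 6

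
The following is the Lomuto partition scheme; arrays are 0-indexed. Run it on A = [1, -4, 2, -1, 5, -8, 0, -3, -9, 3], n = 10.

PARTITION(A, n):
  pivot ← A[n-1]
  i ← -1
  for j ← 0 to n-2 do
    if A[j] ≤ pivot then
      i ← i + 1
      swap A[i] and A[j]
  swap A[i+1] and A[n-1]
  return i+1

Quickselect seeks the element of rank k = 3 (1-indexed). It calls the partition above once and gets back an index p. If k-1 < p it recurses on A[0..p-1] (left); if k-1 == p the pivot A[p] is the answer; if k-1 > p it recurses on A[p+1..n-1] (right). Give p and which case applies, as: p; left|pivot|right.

8; left

pivot=3, i=-1
j=0: 1≤3, i=0, swap(0,0) ⇒ [1, -4, 2, -1, 5, -8, 0, -3, -9, 3]
j=1: -4≤3, i=1, swap(1,1) ⇒ [1, -4, 2, -1, 5, -8, 0, -3, -9, 3]
j=2: 2≤3, i=2, swap(2,2) ⇒ [1, -4, 2, -1, 5, -8, 0, -3, -9, 3]
j=3: -1≤3, i=3, swap(3,3) ⇒ [1, -4, 2, -1, 5, -8, 0, -3, -9, 3]
j=4: 5>3, skip
j=5: -8≤3, i=4, swap(4,5) ⇒ [1, -4, 2, -1, -8, 5, 0, -3, -9, 3]
j=6: 0≤3, i=5, swap(5,6) ⇒ [1, -4, 2, -1, -8, 0, 5, -3, -9, 3]
j=7: -3≤3, i=6, swap(6,7) ⇒ [1, -4, 2, -1, -8, 0, -3, 5, -9, 3]
j=8: -9≤3, i=7, swap(7,8) ⇒ [1, -4, 2, -1, -8, 0, -3, -9, 5, 3]
swap(8,9) ⇒ [1, -4, 2, -1, -8, 0, -3, -9, 3, 5]; return 8
p = 8; k-1 = 2 < 8 ⇒ left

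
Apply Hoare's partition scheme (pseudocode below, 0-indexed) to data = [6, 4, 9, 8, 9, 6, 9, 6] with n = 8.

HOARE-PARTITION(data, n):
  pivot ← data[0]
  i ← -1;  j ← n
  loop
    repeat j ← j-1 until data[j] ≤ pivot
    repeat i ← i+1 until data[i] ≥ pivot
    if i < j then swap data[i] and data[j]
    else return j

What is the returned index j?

2

pivot=6
j stops at 7 (6), i stops at 0 (6); swap ⇒ [6, 4, 9, 8, 9, 6, 9, 6]
j stops at 5 (6), i stops at 2 (9); swap ⇒ [6, 4, 6, 8, 9, 9, 9, 6]
j stops at 2, i stops at 3; i≥j ⇒ return 2. data=[6, 4, 6, 8, 9, 9, 9, 6]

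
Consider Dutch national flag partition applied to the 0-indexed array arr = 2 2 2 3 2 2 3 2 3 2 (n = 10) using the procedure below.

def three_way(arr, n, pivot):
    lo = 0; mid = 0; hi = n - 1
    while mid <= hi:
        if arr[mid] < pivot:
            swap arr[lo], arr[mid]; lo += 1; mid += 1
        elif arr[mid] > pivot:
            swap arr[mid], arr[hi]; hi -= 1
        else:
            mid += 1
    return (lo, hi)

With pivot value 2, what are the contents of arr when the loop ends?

pivot = 2; lo=0, mid=0, hi=9
arr[mid]=2=2: mid=1
arr[mid]=2=2: mid=2
arr[mid]=2=2: mid=3
arr[mid]=3>2: swap arr[3],arr[9]; hi=8 → 2 2 2 2 2 2 3 2 3 3
arr[mid]=2=2: mid=4
arr[mid]=2=2: mid=5
arr[mid]=2=2: mid=6
arr[mid]=3>2: swap arr[6],arr[8]; hi=7 → 2 2 2 2 2 2 3 2 3 3
arr[mid]=3>2: swap arr[6],arr[7]; hi=6 → 2 2 2 2 2 2 2 3 3 3
arr[mid]=2=2: mid=7
end: lo=0, hi=6; arr = 2 2 2 2 2 2 2 3 3 3

2 2 2 2 2 2 2 3 3 3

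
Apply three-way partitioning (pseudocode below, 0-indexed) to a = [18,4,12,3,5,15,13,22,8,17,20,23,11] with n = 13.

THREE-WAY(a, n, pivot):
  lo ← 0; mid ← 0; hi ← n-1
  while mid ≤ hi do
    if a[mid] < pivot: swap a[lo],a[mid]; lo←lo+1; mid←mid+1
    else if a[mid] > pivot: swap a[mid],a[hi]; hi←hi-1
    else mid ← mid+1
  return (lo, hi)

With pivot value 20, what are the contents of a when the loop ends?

lo=0 mid=0 hi=12
18<20: swap(0,0), lo=1 mid=1 ⇒ [18,4,12,3,5,15,13,22,8,17,20,23,11]
4<20: swap(1,1), lo=2 mid=2 ⇒ [18,4,12,3,5,15,13,22,8,17,20,23,11]
12<20: swap(2,2), lo=3 mid=3 ⇒ [18,4,12,3,5,15,13,22,8,17,20,23,11]
3<20: swap(3,3), lo=4 mid=4 ⇒ [18,4,12,3,5,15,13,22,8,17,20,23,11]
5<20: swap(4,4), lo=5 mid=5 ⇒ [18,4,12,3,5,15,13,22,8,17,20,23,11]
15<20: swap(5,5), lo=6 mid=6 ⇒ [18,4,12,3,5,15,13,22,8,17,20,23,11]
13<20: swap(6,6), lo=7 mid=7 ⇒ [18,4,12,3,5,15,13,22,8,17,20,23,11]
22>20: swap(7,12), hi=11 ⇒ [18,4,12,3,5,15,13,11,8,17,20,23,22]
11<20: swap(7,7), lo=8 mid=8 ⇒ [18,4,12,3,5,15,13,11,8,17,20,23,22]
8<20: swap(8,8), lo=9 mid=9 ⇒ [18,4,12,3,5,15,13,11,8,17,20,23,22]
17<20: swap(9,9), lo=10 mid=10 ⇒ [18,4,12,3,5,15,13,11,8,17,20,23,22]
20=20: mid=11
23>20: swap(11,11), hi=10 ⇒ [18,4,12,3,5,15,13,11,8,17,20,23,22]
done. lo=10 hi=10; a=[18,4,12,3,5,15,13,11,8,17,20,23,22]

[18,4,12,3,5,15,13,11,8,17,20,23,22]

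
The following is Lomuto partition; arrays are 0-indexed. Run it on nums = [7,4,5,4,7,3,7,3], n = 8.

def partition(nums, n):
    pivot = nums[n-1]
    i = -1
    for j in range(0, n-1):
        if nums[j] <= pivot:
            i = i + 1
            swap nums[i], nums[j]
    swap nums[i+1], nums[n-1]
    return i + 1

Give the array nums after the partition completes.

[3,3,5,4,7,7,7,4]

pivot = nums[7] = 3; i = -1
j=0: nums[0]=7 > 3 → no swap
j=1: nums[1]=4 > 3 → no swap
j=2: nums[2]=5 > 3 → no swap
j=3: nums[3]=4 > 3 → no swap
j=4: nums[4]=7 > 3 → no swap
j=5: nums[5]=3 ≤ 3 → i=0, swap nums[0],nums[5] → [3,4,5,4,7,7,7,3]
j=6: nums[6]=7 > 3 → no swap
final swap nums[1],nums[7] → [3,3,5,4,7,7,7,4]; return 1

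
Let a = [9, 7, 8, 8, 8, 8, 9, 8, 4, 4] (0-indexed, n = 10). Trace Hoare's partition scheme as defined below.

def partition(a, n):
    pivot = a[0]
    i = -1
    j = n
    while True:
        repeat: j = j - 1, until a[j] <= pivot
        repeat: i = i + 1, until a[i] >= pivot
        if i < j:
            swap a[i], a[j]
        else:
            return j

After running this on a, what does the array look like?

pivot=9
j stops at 9 (4), i stops at 0 (9); swap ⇒ [4, 7, 8, 8, 8, 8, 9, 8, 4, 9]
j stops at 8 (4), i stops at 6 (9); swap ⇒ [4, 7, 8, 8, 8, 8, 4, 8, 9, 9]
j stops at 7, i stops at 8; i≥j ⇒ return 7. a=[4, 7, 8, 8, 8, 8, 4, 8, 9, 9]

[4, 7, 8, 8, 8, 8, 4, 8, 9, 9]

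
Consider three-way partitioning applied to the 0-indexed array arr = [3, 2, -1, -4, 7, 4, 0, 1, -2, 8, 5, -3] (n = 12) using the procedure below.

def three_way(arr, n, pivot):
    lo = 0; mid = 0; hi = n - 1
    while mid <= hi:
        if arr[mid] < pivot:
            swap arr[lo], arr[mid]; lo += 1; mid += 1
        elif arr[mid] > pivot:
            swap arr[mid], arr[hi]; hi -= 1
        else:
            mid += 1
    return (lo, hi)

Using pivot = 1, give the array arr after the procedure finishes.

[-3, -2, -1, -4, 0, 1, 4, 7, 8, 5, 2, 3]

pivot = 1; lo=0, mid=0, hi=11
arr[mid]=3>1: swap arr[0],arr[11]; hi=10 → [-3, 2, -1, -4, 7, 4, 0, 1, -2, 8, 5, 3]
arr[mid]=-3<1: swap arr[0],arr[0]; lo=1,mid=1 → [-3, 2, -1, -4, 7, 4, 0, 1, -2, 8, 5, 3]
arr[mid]=2>1: swap arr[1],arr[10]; hi=9 → [-3, 5, -1, -4, 7, 4, 0, 1, -2, 8, 2, 3]
arr[mid]=5>1: swap arr[1],arr[9]; hi=8 → [-3, 8, -1, -4, 7, 4, 0, 1, -2, 5, 2, 3]
arr[mid]=8>1: swap arr[1],arr[8]; hi=7 → [-3, -2, -1, -4, 7, 4, 0, 1, 8, 5, 2, 3]
arr[mid]=-2<1: swap arr[1],arr[1]; lo=2,mid=2 → [-3, -2, -1, -4, 7, 4, 0, 1, 8, 5, 2, 3]
arr[mid]=-1<1: swap arr[2],arr[2]; lo=3,mid=3 → [-3, -2, -1, -4, 7, 4, 0, 1, 8, 5, 2, 3]
arr[mid]=-4<1: swap arr[3],arr[3]; lo=4,mid=4 → [-3, -2, -1, -4, 7, 4, 0, 1, 8, 5, 2, 3]
arr[mid]=7>1: swap arr[4],arr[7]; hi=6 → [-3, -2, -1, -4, 1, 4, 0, 7, 8, 5, 2, 3]
arr[mid]=1=1: mid=5
arr[mid]=4>1: swap arr[5],arr[6]; hi=5 → [-3, -2, -1, -4, 1, 0, 4, 7, 8, 5, 2, 3]
arr[mid]=0<1: swap arr[4],arr[5]; lo=5,mid=6 → [-3, -2, -1, -4, 0, 1, 4, 7, 8, 5, 2, 3]
end: lo=5, hi=5; arr = [-3, -2, -1, -4, 0, 1, 4, 7, 8, 5, 2, 3]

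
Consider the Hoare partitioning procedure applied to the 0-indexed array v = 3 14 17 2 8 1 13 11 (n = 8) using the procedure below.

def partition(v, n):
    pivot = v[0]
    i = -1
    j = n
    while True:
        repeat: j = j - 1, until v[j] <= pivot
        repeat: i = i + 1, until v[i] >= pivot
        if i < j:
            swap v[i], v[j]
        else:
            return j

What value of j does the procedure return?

1

pivot=3
j stops at 5 (1), i stops at 0 (3); swap ⇒ 1 14 17 2 8 3 13 11
j stops at 3 (2), i stops at 1 (14); swap ⇒ 1 2 17 14 8 3 13 11
j stops at 1, i stops at 2; i≥j ⇒ return 1. v=1 2 17 14 8 3 13 11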